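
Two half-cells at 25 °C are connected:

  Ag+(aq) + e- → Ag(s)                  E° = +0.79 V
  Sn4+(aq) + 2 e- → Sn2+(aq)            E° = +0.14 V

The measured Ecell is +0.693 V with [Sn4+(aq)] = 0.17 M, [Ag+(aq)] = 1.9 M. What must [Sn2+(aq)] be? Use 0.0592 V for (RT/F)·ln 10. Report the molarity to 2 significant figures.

The Ag⁺/Ag couple has the larger reduction potential, so it is the cathode: E°cell = +0.79 − (+0.14) = +0.65 V and n = 2.
From the Nernst equation, log Q = n(E° − E)/0.0592 = 2·(+0.65 − (+0.693))/0.0592 = −1.453.
Balancing electrons gives 2 Ag+(aq) + Sn2+(aq) → 2 Ag(s) + Sn4+(aq); thus Q = [Sn4+(aq)] / ([Ag+(aq)]^2·[Sn2+(aq)]).
Isolating [Sn2+(aq)] in Q = 10^{−1.453} yields log [Sn2+(aq)] = 0.126, i.e. 1.3 M.

1.3 M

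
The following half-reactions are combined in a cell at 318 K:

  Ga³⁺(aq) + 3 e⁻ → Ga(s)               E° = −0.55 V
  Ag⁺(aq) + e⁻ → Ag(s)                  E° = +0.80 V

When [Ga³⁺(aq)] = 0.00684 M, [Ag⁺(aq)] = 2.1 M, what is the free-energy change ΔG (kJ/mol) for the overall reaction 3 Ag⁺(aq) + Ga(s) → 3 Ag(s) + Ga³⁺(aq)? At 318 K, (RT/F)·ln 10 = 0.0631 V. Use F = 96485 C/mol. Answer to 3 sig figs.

−410 kJ/mol

The standard cell potential is +0.80 − (−0.55) = +1.35 V, with n = 3 electrons in the balanced equation.
Here Q = [Ga³⁺(aq)] / [Ag⁺(aq)]^3 = 0.000739 (log Q = −3.132), giving E = +1.35 − (0.0631/3)·(−3.132) = +1.4159 V.
Then ΔG = −nFE = −3 × 96485 × +1.4159 J/mol = −410 kJ/mol.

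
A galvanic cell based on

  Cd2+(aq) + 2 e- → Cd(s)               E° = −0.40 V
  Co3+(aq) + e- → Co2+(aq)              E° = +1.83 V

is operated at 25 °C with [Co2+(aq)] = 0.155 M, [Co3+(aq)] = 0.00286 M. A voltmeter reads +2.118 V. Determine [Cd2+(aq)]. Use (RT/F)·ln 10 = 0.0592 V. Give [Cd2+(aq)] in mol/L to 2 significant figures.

2.1 M

The Co³⁺/Co²⁺ couple has the larger reduction potential, so it is the cathode: E°cell = +1.83 − (−0.40) = +2.23 V and n = 2.
Rearranging E = E° − (0.0592/n)·log Q gives log Q = 2(+2.23 − (+2.118))/0.0592 = 3.784.
For 2 Co3+(aq) + Cd(s) → 2 Co2+(aq) + Cd2+(aq), the reaction quotient is Q = ([Co2+(aq)]^2·[Cd2+(aq)]) / [Co3+(aq)]^2.
Isolating [Cd2+(aq)] in Q = 10^{3.784} yields log [Cd2+(aq)] = 0.316, i.e. 2.1 M.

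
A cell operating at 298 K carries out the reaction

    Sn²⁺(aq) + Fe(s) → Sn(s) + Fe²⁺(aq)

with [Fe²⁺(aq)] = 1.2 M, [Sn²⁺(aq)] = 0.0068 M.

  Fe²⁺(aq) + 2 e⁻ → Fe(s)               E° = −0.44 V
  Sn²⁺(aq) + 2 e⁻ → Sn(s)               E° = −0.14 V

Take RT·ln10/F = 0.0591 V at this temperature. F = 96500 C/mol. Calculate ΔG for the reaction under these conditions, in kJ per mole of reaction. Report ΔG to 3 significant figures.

E°cell = −0.14 − (−0.44) = +0.30 V; the balanced reaction transfers n = 2 electrons.
Here Q = [Fe²⁺(aq)] / [Sn²⁺(aq)] = 176 (log Q = 2.247), giving E = +0.30 − (0.0591/2)·(2.247) = +0.2336 V.
ΔG = −nFE = −(2)(96500)(+0.2336) J/mol = −45.1 kJ/mol.

−45.1 kJ/mol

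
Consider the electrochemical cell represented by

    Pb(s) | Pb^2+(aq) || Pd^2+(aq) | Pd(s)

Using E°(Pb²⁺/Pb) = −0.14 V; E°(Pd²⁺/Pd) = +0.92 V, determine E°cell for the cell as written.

By convention the left-hand electrode in cell notation is the anode (oxidation) and the right-hand electrode is the cathode (reduction).
E°cell = E°(right) − E°(left) = +0.92 − (−0.14) = +1.06 V.

+1.06 V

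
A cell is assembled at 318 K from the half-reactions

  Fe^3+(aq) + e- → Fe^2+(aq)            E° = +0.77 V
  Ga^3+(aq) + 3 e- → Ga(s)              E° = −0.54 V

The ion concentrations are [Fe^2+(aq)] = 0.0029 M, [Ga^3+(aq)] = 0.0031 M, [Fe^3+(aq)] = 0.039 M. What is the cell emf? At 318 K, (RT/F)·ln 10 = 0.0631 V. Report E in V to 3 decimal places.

Fe³⁺/Fe²⁺ is reduced (cathode, E° = +0.77 V) and Ga³⁺/Ga is oxidized (anode).
E°cell = E°cat − E°an = +0.77 − (−0.54) = +1.31 V; n = 3.
The balanced reaction is 3 Fe^3+(aq) + Ga(s) → 3 Fe^2+(aq) + Ga^3+(aq), so Q = ([Fe^2+(aq)]^3·[Ga^3+(aq)]) / [Fe^3+(aq)]^3 = 1.27×10^−6 and log Q = −5.895.
Applying E = E° − (RT ln10/nF)·log Q gives +1.31 − (0.0631/3)(−5.895) = +1.434 V.

+1.434 V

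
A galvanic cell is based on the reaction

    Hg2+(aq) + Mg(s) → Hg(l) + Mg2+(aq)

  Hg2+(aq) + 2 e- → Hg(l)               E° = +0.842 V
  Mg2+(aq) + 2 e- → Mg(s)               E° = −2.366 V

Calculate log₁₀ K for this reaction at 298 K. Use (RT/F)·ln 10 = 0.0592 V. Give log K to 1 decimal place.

log K = 108.4

The Hg²⁺/Hg couple is reduced (cathode); E°cell = +0.842 − (−2.366) = +3.208 V with n = 2.
At equilibrium E = 0, so log K = nE°cell / 0.0592 = (2)(+3.208) / 0.0592 = 108.4.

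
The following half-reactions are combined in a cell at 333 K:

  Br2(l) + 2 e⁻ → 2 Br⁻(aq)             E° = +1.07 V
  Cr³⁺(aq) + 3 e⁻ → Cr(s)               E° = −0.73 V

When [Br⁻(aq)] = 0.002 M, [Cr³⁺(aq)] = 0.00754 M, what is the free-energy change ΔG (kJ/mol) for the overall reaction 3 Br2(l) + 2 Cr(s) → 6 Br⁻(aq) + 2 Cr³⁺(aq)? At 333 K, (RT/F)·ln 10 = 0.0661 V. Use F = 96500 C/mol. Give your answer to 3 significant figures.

−1170 kJ/mol

E°cell = +1.07 − (−0.73) = +1.80 V; the balanced reaction transfers n = 6 electrons.
The reaction quotient is [Br⁻(aq)]^6·[Cr³⁺(aq)]^2 = 3.64×10^−21; by Nernst, E = +1.80 − (0.0661/6)(−20.439) = +2.0252 V.
ΔG = −nFE = −(6)(96500)(+2.0252) J/mol = −1170 kJ/mol.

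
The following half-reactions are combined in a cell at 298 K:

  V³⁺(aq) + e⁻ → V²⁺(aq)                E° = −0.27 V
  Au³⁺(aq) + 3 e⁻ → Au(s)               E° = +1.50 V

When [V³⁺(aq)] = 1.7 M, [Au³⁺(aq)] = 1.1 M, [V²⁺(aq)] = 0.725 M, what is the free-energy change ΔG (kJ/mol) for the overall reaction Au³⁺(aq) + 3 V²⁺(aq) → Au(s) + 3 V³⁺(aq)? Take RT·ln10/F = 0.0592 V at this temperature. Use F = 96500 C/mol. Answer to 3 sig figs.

−506 kJ/mol

E°cell = +1.50 − (−0.27) = +1.77 V; the balanced reaction transfers n = 3 electrons.
Here Q = [V³⁺(aq)]^3 / ([Au³⁺(aq)]·[V²⁺(aq)]^3) = 11.7 (log Q = 1.069), giving E = +1.77 − (0.0592/3)·(1.069) = +1.7489 V.
Finally ΔG = −nFE = −(3)(96500 C/mol)(+1.7489 V) = −506 kJ/mol.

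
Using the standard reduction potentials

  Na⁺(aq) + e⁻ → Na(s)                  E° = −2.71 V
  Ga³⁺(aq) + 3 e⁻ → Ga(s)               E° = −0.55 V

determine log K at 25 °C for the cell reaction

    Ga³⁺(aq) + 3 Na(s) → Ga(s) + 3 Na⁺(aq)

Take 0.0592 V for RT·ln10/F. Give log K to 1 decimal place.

log K = 109.5

The Ga³⁺/Ga couple is reduced (cathode); E°cell = −0.55 − (−2.71) = +2.16 V with n = 3.
At equilibrium E = 0, so log K = nE°cell / 0.0592 = (3)(+2.16) / 0.0592 = 109.5.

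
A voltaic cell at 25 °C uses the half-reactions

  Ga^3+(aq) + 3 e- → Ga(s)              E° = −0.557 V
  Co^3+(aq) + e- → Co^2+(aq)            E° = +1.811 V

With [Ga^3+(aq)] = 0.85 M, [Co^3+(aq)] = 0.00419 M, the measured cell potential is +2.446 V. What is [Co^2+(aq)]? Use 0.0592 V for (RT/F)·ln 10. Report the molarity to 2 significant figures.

0.00021 M

Co³⁺/Co²⁺ is the cathode (higher E°); E°cell = +1.811 − (−0.557) = +2.368 V with n = 3.
From the Nernst equation, log Q = n(E° − E)/0.0592 = 3·(+2.368 − (+2.446))/0.0592 = −3.953.
For 3 Co^3+(aq) + Ga(s) → 3 Co^2+(aq) + Ga^3+(aq), the reaction quotient is Q = ([Co^2+(aq)]^3·[Ga^3+(aq)]) / [Co^3+(aq)]^3.
Isolating [Co^2+(aq)] in Q = 10^{−3.953} yields log [Co^2+(aq)] = −3.672, i.e. 0.00021 M.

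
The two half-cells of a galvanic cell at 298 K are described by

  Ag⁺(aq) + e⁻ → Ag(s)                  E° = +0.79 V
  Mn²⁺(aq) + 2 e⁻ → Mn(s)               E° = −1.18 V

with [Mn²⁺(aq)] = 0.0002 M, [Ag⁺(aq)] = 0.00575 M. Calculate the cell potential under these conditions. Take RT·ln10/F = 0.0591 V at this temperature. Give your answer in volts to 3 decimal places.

Ag⁺/Ag is reduced (cathode, E° = +0.79 V) and Mn²⁺/Mn is oxidized (anode).
E°cell = +0.79 − (−1.18) = +1.97 V, with n = 2 electrons transferred.
Balancing gives 2 Ag⁺(aq) + Mn(s) → 2 Ag(s) + Mn²⁺(aq); hence Q = [Mn²⁺(aq)] / [Ag⁺(aq)]^2 = 6.05 (log Q = 0.782).
E = E° − (0.0591/n)·log Q = +1.97 − (0.0591/2)(0.782) = +1.947 V.

+1.947 V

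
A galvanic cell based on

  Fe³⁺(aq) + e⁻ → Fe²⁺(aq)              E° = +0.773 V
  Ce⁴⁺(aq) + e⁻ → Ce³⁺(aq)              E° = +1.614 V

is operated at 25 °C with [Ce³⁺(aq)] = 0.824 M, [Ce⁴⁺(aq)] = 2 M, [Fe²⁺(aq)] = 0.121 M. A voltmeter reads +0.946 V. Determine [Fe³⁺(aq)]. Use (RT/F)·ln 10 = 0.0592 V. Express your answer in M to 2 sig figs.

With Ce⁴⁺/Ce³⁺ at the cathode and Fe³⁺/Fe²⁺ at the anode, E°cell = +1.614 − (+0.773) = +0.841 V (n = 1).
Since E = E° − (0.0592/n)·log Q, log Q = n(E° − E)/0.0592 = −1.774.
For Ce⁴⁺(aq) + Fe²⁺(aq) → Ce³⁺(aq) + Fe³⁺(aq), the reaction quotient is Q = ([Ce³⁺(aq)]·[Fe³⁺(aq)]) / ([Ce⁴⁺(aq)]·[Fe²⁺(aq)]).
Solving for the unknown gives log [Fe³⁺(aq)] = −2.306, so [Fe³⁺(aq)] ≈ 0.0049 M.

0.0049 M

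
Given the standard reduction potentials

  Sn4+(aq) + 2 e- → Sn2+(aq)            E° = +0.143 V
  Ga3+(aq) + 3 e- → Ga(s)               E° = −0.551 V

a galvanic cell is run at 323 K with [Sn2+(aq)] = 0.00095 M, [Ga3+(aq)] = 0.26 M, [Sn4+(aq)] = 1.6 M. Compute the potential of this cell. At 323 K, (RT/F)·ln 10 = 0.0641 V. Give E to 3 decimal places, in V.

+0.810 V

Sn⁴⁺/Sn²⁺ is reduced (cathode, E° = +0.143 V) and Ga³⁺/Ga is oxidized (anode).
E°cell = +0.143 − (−0.551) = +0.694 V, with n = 6 electrons transferred.
For the overall reaction 3 Sn4+(aq) + 2 Ga(s) → 3 Sn2+(aq) + 2 Ga3+(aq), Q = ([Sn2+(aq)]^3·[Ga3+(aq)]^2) / [Sn4+(aq)]^3 = 1.42×10^−11, giving log Q = −10.849.
E = E° − (0.0641/n)·log Q = +0.694 − (0.0641/6)(−10.849) = +0.810 V.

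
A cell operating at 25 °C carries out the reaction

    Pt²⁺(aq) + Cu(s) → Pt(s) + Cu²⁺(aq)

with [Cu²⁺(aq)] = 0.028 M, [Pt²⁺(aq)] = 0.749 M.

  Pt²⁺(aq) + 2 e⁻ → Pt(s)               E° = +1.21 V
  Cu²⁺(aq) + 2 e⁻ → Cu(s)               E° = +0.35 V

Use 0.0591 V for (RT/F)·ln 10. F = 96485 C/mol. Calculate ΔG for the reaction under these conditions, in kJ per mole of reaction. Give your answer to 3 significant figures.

E°cell = +1.21 − (+0.35) = +0.86 V; the balanced reaction transfers n = 2 electrons.
Q = [Cu²⁺(aq)] / [Pt²⁺(aq)] = 0.0374, so log Q = −1.427 and E = +0.86 − (0.0591/2)(−1.427) = +0.9022 V.
Then ΔG = −nFE = −2 × 96485 × +0.9022 J/mol = −174 kJ/mol.

−174 kJ/mol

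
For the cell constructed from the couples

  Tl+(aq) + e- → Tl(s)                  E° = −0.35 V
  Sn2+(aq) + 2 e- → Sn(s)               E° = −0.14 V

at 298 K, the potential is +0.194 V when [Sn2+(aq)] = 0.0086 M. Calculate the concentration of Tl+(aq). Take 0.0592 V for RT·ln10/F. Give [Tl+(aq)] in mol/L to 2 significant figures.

Sn²⁺/Sn is the cathode (higher E°); E°cell = −0.14 − (−0.35) = +0.21 V with n = 2.
Since E = E° − (0.0592/n)·log Q, log Q = n(E° − E)/0.0592 = 0.541.
The balanced reaction is Sn2+(aq) + 2 Tl(s) → Sn(s) + 2 Tl+(aq), so Q = [Tl+(aq)]^2 / [Sn2+(aq)].
Substituting the known concentrations and solving, log [Tl+(aq)] = −0.762 and [Tl+(aq)] = 0.17 M.

0.17 M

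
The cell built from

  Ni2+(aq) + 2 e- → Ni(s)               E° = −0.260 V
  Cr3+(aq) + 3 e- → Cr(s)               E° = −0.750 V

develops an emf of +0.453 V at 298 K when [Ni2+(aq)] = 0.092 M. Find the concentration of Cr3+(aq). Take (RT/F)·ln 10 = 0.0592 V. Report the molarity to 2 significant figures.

2.1 M

The Ni²⁺/Ni couple has the larger reduction potential, so it is the cathode: E°cell = −0.260 − (−0.750) = +0.490 V and n = 6.
Since E = E° − (0.0592/n)·log Q, log Q = n(E° − E)/0.0592 = 3.750.
Balancing electrons gives 3 Ni2+(aq) + 2 Cr(s) → 3 Ni(s) + 2 Cr3+(aq); thus Q = [Cr3+(aq)]^2 / [Ni2+(aq)]^3.
Substituting the known concentrations and solving, log [Cr3+(aq)] = 0.321 and [Cr3+(aq)] = 2.1 M.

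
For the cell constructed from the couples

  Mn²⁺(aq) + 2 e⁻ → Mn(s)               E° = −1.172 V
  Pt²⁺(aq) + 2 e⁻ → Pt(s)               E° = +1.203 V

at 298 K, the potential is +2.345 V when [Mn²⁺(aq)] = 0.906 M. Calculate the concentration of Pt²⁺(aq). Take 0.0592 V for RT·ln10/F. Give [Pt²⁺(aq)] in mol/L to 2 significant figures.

0.088 M

With Pt²⁺/Pt at the cathode and Mn²⁺/Mn at the anode, E°cell = +1.203 − (−1.172) = +2.375 V (n = 2).
Rearranging E = E° − (0.0592/n)·log Q gives log Q = 2(+2.375 − (+2.345))/0.0592 = 1.014.
Balancing electrons gives Pt²⁺(aq) + Mn(s) → Pt(s) + Mn²⁺(aq); thus Q = [Mn²⁺(aq)] / [Pt²⁺(aq)].
Solving for the unknown gives log [Pt²⁺(aq)] = −1.057, so [Pt²⁺(aq)] ≈ 0.088 M.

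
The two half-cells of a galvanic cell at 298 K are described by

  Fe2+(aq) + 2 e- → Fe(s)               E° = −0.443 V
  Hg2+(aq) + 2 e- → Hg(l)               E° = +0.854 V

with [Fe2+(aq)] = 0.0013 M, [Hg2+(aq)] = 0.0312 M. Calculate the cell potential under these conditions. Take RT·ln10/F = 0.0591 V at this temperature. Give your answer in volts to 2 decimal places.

+1.34 V

The Hg²⁺/Hg couple has the more positive E°, so it is the cathode; Fe²⁺/Fe is the anode.
The standard potential is +0.854 − (−0.443) = +1.297 V and the balanced reaction transfers n = 2 electrons.
Balancing gives Hg2+(aq) + Fe(s) → Hg(l) + Fe2+(aq); hence Q = [Fe2+(aq)] / [Hg2+(aq)] = 0.0417 (log Q = −1.380).
By the Nernst equation, E = +1.297 − (0.0591/2)·(−1.380) = +1.34 V.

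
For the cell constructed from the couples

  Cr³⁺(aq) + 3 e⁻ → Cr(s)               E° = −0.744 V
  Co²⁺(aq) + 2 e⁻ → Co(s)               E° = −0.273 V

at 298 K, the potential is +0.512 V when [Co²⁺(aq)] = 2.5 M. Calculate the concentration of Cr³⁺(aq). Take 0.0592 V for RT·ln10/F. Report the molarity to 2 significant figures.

Co²⁺/Co is the cathode (higher E°); E°cell = −0.273 − (−0.744) = +0.471 V with n = 6.
Rearranging E = E° − (0.0592/n)·log Q gives log Q = 6(+0.471 − (+0.512))/0.0592 = −4.155.
Balancing electrons gives 3 Co²⁺(aq) + 2 Cr(s) → 3 Co(s) + 2 Cr³⁺(aq); thus Q = [Cr³⁺(aq)]^2 / [Co²⁺(aq)]^3.
Isolating [Cr³⁺(aq)] in Q = 10^{−4.155} yields log [Cr³⁺(aq)] = −1.481, i.e. 0.033 M.

0.033 M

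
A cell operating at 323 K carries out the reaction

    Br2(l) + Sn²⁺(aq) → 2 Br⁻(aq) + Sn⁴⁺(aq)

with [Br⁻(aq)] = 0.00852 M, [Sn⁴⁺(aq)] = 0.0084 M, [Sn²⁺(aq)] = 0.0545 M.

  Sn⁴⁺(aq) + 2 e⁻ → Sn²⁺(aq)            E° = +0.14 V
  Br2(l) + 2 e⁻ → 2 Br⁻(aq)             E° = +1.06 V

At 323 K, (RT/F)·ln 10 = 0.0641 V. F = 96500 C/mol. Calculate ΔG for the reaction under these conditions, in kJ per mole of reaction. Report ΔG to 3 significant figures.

The standard cell potential is +1.06 − (+0.14) = +0.92 V, with n = 2 electrons in the balanced equation.
The reaction quotient is ([Br⁻(aq)]^2·[Sn⁴⁺(aq)]) / [Sn²⁺(aq)] = 1.12×10^−5; by Nernst, E = +0.92 − (0.0641/2)(−4.951) = +1.0787 V.
ΔG = −nFE = −(2)(96500)(+1.0787) J/mol = −208 kJ/mol.

−208 kJ/mol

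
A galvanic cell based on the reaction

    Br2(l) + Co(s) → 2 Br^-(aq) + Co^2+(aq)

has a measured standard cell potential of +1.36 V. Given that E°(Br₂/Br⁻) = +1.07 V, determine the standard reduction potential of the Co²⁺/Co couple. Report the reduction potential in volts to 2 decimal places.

In the reaction as written the Br₂/Br⁻ couple is reduced (cathode) and Co²⁺/Co is oxidized (anode), so E°cell = E°(Br₂/Br⁻) − E°(Co²⁺/Co).
E°(Co²⁺/Co) = E°(cathode) − E°cell = +1.07 − (+1.36) = −0.29 V.

−0.29 V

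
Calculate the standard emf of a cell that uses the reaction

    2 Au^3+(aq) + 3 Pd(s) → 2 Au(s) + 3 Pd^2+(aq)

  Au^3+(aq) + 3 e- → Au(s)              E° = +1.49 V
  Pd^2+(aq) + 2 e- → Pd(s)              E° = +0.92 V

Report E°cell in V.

+0.57 V

Au^3+(aq) gains electrons, so the Au³⁺/Au couple is the cathode; the Pd²⁺/Pd couple is the anode.
E°cell = E°(cathode) − E°(anode) = +1.49 − (+0.92) = +0.57 V.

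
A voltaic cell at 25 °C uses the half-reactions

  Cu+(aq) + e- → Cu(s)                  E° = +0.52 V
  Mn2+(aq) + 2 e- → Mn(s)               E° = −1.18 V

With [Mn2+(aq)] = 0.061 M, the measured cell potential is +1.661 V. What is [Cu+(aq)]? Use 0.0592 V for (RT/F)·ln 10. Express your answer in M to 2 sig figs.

The Cu⁺/Cu couple has the larger reduction potential, so it is the cathode: E°cell = +0.52 − (−1.18) = +1.70 V and n = 2.
Since E = E° − (0.0592/n)·log Q, log Q = n(E° − E)/0.0592 = 1.318.
For 2 Cu+(aq) + Mn(s) → 2 Cu(s) + Mn2+(aq), the reaction quotient is Q = [Mn2+(aq)] / [Cu+(aq)]^2.
Isolating [Cu+(aq)] in Q = 10^{1.318} yields log [Cu+(aq)] = −1.266, i.e. 0.054 M.

0.054 M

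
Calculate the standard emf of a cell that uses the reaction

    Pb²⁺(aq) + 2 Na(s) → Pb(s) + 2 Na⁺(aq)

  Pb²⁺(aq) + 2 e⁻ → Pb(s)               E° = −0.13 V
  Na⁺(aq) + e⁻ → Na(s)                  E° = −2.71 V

+2.58 V

Pb²⁺(aq) gains electrons, so the Pb²⁺/Pb couple is the cathode; the Na⁺/Na couple is the anode.
E°cell = E°(cathode) − E°(anode) = −0.13 − (−2.71) = +2.58 V.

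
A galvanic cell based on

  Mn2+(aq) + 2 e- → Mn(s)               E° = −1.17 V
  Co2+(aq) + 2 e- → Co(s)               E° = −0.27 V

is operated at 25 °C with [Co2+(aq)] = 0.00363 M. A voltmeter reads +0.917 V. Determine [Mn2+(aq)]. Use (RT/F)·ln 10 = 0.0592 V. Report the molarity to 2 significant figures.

0.00097 M

Co²⁺/Co is the cathode (higher E°); E°cell = −0.27 − (−1.17) = +0.90 V with n = 2.
Rearranging E = E° − (0.0592/n)·log Q gives log Q = 2(+0.90 − (+0.917))/0.0592 = −0.574.
The balanced reaction is Co2+(aq) + Mn(s) → Co(s) + Mn2+(aq), so Q = [Mn2+(aq)] / [Co2+(aq)].
Solving for the unknown gives log [Mn2+(aq)] = −3.014, so [Mn2+(aq)] ≈ 0.00097 M.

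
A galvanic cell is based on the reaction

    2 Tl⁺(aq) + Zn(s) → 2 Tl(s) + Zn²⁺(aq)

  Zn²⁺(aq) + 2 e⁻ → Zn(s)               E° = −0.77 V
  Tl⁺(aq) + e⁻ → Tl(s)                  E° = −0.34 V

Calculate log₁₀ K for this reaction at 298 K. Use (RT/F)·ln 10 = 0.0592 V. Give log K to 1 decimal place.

The Tl⁺/Tl couple is reduced (cathode); E°cell = −0.34 − (−0.77) = +0.43 V with n = 2.
At equilibrium E = 0, so log K = nE°cell / 0.0592 = (2)(+0.43) / 0.0592 = 14.5.

log K = 14.5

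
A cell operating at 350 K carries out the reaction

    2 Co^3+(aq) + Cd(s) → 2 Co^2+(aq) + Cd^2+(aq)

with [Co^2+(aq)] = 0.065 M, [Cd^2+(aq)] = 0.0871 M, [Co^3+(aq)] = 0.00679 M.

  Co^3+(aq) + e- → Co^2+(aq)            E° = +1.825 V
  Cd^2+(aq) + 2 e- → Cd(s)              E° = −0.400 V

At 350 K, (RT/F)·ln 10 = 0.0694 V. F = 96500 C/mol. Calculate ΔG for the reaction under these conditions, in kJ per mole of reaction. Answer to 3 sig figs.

The standard cell potential is +1.825 − (−0.400) = +2.225 V, with n = 2 electrons in the balanced equation.
Q = ([Co^2+(aq)]^2·[Cd^2+(aq)]) / [Co^3+(aq)]^2 = 7.98, so log Q = 0.902 and E = +2.225 − (0.0694/2)(0.902) = +2.1937 V.
Finally ΔG = −nFE = −(2)(96500 C/mol)(+2.1937 V) = −423 kJ/mol.

−423 kJ/mol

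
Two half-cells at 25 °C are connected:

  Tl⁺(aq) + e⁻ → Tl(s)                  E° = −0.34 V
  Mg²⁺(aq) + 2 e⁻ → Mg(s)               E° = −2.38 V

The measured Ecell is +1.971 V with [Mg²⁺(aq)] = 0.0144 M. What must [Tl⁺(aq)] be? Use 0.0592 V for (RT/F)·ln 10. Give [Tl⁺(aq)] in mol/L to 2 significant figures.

With Tl⁺/Tl at the cathode and Mg²⁺/Mg at the anode, E°cell = −0.34 − (−2.38) = +2.04 V (n = 2).
Since E = E° − (0.0592/n)·log Q, log Q = n(E° − E)/0.0592 = 2.331.
For 2 Tl⁺(aq) + Mg(s) → 2 Tl(s) + Mg²⁺(aq), the reaction quotient is Q = [Mg²⁺(aq)] / [Tl⁺(aq)]^2.
Substituting the known concentrations and solving, log [Tl⁺(aq)] = −2.086 and [Tl⁺(aq)] = 0.0082 M.

0.0082 M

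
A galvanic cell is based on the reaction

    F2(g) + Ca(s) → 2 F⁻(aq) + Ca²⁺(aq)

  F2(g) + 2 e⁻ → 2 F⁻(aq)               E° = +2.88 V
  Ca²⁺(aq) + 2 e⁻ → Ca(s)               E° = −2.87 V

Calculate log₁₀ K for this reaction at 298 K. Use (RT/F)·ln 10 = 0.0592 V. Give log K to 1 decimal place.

The F₂/F⁻ couple is reduced (cathode); E°cell = +2.88 − (−2.87) = +5.75 V with n = 2.
At equilibrium E = 0, so log K = nE°cell / 0.0592 = (2)(+5.75) / 0.0592 = 194.3.

log K = 194.3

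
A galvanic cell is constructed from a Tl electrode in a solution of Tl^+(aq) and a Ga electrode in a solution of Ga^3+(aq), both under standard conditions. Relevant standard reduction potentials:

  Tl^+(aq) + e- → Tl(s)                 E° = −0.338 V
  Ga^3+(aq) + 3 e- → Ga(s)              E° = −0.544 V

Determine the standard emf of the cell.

+0.206 V

Of the two couples in this cell, the one with the more positive reduction potential is reduced at the cathode: here that is Tl⁺/Tl (−0.338 V); Ga³⁺/Ga (−0.544 V) is the anode.
E°cell = E°(cathode) − E°(anode) = −0.338 − (−0.544) = +0.206 V.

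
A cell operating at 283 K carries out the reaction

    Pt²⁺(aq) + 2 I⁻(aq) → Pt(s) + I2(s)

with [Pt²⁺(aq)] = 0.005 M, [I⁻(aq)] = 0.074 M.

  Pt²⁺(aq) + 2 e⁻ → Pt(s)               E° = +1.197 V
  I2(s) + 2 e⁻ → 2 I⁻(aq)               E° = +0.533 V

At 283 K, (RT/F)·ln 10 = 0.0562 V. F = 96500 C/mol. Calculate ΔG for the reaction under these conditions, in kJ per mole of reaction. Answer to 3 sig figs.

E°cell = +1.197 − (+0.533) = +0.664 V; the balanced reaction transfers n = 2 electrons.
Here Q = 1 / ([Pt²⁺(aq)]·[I⁻(aq)]^2) = 3.65×10^4 (log Q = 4.563), giving E = +0.664 − (0.0562/2)·(4.563) = +0.5358 V.
Finally ΔG = −nFE = −(2)(96500 C/mol)(+0.5358 V) = −103 kJ/mol.

−103 kJ/mol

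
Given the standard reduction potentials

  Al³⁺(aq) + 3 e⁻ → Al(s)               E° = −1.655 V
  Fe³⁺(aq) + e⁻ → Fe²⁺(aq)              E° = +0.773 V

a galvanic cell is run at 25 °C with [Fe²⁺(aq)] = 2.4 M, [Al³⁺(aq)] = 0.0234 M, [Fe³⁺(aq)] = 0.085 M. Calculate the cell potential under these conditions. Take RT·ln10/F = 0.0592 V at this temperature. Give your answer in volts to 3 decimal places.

The Fe³⁺/Fe²⁺ couple has the more positive E°, so it is the cathode; Al³⁺/Al is the anode.
The standard potential is +0.773 − (−1.655) = +2.428 V and the balanced reaction transfers n = 3 electrons.
The balanced reaction is 3 Fe³⁺(aq) + Al(s) → 3 Fe²⁺(aq) + Al³⁺(aq), so Q = ([Fe²⁺(aq)]^3·[Al³⁺(aq)]) / [Fe³⁺(aq)]^3 = 527 and log Q = 2.722.
By the Nernst equation, E = +2.428 − (0.0592/3)·(2.722) = +2.374 V.

+2.374 V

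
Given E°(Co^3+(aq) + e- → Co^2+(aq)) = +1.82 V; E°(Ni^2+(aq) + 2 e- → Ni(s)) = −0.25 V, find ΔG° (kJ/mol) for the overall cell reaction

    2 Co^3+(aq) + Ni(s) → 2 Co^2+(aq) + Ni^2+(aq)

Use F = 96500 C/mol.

In the reaction as written Co^3+(aq) is reduced, so the Co³⁺/Co²⁺ couple is the cathode and Ni²⁺/Ni is the anode.
E°cell = +1.82 − (−0.25) = +2.07 V; balancing electrons gives n = 2.
ΔG° = −nFE°cell = −(2)(96500)(+2.07) J/mol = −400 kJ/mol.

−400 kJ/mol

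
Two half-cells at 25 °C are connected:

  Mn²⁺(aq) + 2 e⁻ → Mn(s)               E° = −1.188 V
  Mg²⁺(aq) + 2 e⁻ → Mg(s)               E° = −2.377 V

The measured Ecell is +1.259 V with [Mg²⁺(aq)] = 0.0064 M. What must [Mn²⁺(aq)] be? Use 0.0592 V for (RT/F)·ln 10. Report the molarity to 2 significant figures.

The Mn²⁺/Mn couple has the larger reduction potential, so it is the cathode: E°cell = −1.188 − (−2.377) = +1.189 V and n = 2.
Rearranging E = E° − (0.0592/n)·log Q gives log Q = 2(+1.189 − (+1.259))/0.0592 = −2.365.
The balanced reaction is Mn²⁺(aq) + Mg(s) → Mn(s) + Mg²⁺(aq), so Q = [Mg²⁺(aq)] / [Mn²⁺(aq)].
Substituting the known concentrations and solving, log [Mn²⁺(aq)] = 0.171 and [Mn²⁺(aq)] = 1.5 M.

1.5 M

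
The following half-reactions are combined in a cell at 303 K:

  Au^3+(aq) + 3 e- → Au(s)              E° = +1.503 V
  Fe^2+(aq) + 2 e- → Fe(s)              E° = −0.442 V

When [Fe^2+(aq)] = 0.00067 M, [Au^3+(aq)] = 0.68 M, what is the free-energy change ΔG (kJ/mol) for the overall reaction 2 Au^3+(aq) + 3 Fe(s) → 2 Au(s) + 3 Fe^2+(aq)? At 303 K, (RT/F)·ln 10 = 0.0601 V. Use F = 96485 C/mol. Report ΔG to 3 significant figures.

−1180 kJ/mol

With Au³⁺/Au reduced at the cathode, E°cell = +1.503 − (−0.442) = +1.945 V and n = 6.
Here Q = [Fe^2+(aq)]^3 / [Au^3+(aq)]^2 = 6.5×10^−10 (log Q = −9.187), giving E = +1.945 − (0.0601/6)·(−9.187) = +2.0370 V.
ΔG = −nFE = −(6)(96485)(+2.0370) J/mol = −1180 kJ/mol.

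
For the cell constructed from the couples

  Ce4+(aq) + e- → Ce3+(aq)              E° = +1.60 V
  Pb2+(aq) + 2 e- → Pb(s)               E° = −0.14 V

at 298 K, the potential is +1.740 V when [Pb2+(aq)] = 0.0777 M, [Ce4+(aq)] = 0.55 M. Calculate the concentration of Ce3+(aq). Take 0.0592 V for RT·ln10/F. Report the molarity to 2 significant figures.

2.0 M

With Ce⁴⁺/Ce³⁺ at the cathode and Pb²⁺/Pb at the anode, E°cell = +1.60 − (−0.14) = +1.74 V (n = 2).
Rearranging E = E° − (0.0592/n)·log Q gives log Q = 2(+1.74 − (+1.740))/0.0592 = 0.000.
Balancing electrons gives 2 Ce4+(aq) + Pb(s) → 2 Ce3+(aq) + Pb2+(aq); thus Q = ([Ce3+(aq)]^2·[Pb2+(aq)]) / [Ce4+(aq)]^2.
Substituting the known concentrations and solving, log [Ce3+(aq)] = 0.295 and [Ce3+(aq)] = 2.0 M.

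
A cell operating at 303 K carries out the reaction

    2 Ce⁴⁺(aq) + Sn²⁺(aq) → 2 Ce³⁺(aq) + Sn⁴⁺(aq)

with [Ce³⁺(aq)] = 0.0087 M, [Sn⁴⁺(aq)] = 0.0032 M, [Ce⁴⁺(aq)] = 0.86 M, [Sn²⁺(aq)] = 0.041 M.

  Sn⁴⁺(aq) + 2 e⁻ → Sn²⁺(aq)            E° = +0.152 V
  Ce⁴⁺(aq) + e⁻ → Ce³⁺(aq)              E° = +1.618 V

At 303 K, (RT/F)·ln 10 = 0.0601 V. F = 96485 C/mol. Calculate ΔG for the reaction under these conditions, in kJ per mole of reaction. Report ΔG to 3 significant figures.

−312 kJ/mol

The standard cell potential is +1.618 − (+0.152) = +1.466 V, with n = 2 electrons in the balanced equation.
The reaction quotient is ([Ce³⁺(aq)]^2·[Sn⁴⁺(aq)]) / ([Ce⁴⁺(aq)]^2·[Sn²⁺(aq)]) = 7.99×10^−6; by Nernst, E = +1.466 − (0.0601/2)(−5.098) = +1.6192 V.
Finally ΔG = −nFE = −(2)(96485 C/mol)(+1.6192 V) = −312 kJ/mol.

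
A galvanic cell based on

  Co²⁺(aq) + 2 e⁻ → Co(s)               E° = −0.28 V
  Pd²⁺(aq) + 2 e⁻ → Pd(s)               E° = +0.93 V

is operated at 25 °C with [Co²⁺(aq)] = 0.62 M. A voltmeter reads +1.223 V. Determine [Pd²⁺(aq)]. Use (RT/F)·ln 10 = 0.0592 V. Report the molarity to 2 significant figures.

1.7 M

With Pd²⁺/Pd at the cathode and Co²⁺/Co at the anode, E°cell = +0.93 − (−0.28) = +1.21 V (n = 2).
Rearranging E = E° − (0.0592/n)·log Q gives log Q = 2(+1.21 − (+1.223))/0.0592 = −0.439.
For Pd²⁺(aq) + Co(s) → Pd(s) + Co²⁺(aq), the reaction quotient is Q = [Co²⁺(aq)] / [Pd²⁺(aq)].
Solving for the unknown gives log [Pd²⁺(aq)] = 0.231, so [Pd²⁺(aq)] ≈ 1.7 M.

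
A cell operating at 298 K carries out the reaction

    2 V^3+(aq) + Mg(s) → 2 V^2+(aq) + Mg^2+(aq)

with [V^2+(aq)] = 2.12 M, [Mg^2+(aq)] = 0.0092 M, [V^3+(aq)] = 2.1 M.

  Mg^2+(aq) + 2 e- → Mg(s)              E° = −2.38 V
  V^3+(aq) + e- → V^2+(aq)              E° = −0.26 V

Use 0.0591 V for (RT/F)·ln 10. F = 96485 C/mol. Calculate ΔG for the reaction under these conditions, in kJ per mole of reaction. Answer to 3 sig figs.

With V³⁺/V²⁺ reduced at the cathode, E°cell = −0.26 − (−2.38) = +2.12 V and n = 2.
The reaction quotient is ([V^2+(aq)]^2·[Mg^2+(aq)]) / [V^3+(aq)]^2 = 0.00938; by Nernst, E = +2.12 − (0.0591/2)(−2.028) = +2.1799 V.
Then ΔG = −nFE = −2 × 96485 × +2.1799 J/mol = −421 kJ/mol.

−421 kJ/mol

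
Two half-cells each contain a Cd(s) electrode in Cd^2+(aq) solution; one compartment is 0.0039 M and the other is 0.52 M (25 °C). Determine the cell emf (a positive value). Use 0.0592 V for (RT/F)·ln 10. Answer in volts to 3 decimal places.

For a concentration cell E°cell = 0, since both electrodes use the same couple.
The compartment with the higher Cd^2+(aq) concentration (0.52 M) acts as the cathode; ions are reduced there and produced at the dilute (0.0039 M) anode.
With n = 2, Ecell = −(0.0592/2)·log([dilute]/[conc]) = −(0.0592/2)·log(0.0039/0.52) = +0.063 V.

0.063 V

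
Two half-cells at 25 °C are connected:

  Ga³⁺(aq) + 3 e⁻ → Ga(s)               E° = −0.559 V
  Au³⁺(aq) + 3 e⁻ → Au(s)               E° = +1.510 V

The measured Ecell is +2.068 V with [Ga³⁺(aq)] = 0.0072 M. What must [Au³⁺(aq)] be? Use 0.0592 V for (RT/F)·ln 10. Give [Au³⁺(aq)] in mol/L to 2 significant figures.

0.0064 M

The Au³⁺/Au couple has the larger reduction potential, so it is the cathode: E°cell = +1.510 − (−0.559) = +2.069 V and n = 3.
From the Nernst equation, log Q = n(E° − E)/0.0592 = 3·(+2.069 − (+2.068))/0.0592 = 0.051.
Balancing electrons gives Au³⁺(aq) + Ga(s) → Au(s) + Ga³⁺(aq); thus Q = [Ga³⁺(aq)] / [Au³⁺(aq)].
Substituting the known concentrations and solving, log [Au³⁺(aq)] = −2.194 and [Au³⁺(aq)] = 0.0064 M.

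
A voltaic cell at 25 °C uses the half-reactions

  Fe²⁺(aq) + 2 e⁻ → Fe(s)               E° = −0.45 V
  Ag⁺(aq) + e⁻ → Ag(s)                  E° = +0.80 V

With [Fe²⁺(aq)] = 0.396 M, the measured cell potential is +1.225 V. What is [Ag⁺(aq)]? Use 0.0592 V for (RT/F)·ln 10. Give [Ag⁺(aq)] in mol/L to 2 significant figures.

0.24 M

With Ag⁺/Ag at the cathode and Fe²⁺/Fe at the anode, E°cell = +0.80 − (−0.45) = +1.25 V (n = 2).
From the Nernst equation, log Q = n(E° − E)/0.0592 = 2·(+1.25 − (+1.225))/0.0592 = 0.845.
Balancing electrons gives 2 Ag⁺(aq) + Fe(s) → 2 Ag(s) + Fe²⁺(aq); thus Q = [Fe²⁺(aq)] / [Ag⁺(aq)]^2.
Solving for the unknown gives log [Ag⁺(aq)] = −0.624, so [Ag⁺(aq)] ≈ 0.24 M.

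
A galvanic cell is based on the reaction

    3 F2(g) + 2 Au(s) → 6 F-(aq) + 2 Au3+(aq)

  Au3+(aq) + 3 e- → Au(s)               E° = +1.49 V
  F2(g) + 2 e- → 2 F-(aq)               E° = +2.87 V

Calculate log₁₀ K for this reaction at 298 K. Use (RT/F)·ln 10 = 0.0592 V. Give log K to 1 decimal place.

log K = 139.9

The F₂/F⁻ couple is reduced (cathode); E°cell = +2.87 − (+1.49) = +1.38 V with n = 6.
At equilibrium E = 0, so log K = nE°cell / 0.0592 = (6)(+1.38) / 0.0592 = 139.9.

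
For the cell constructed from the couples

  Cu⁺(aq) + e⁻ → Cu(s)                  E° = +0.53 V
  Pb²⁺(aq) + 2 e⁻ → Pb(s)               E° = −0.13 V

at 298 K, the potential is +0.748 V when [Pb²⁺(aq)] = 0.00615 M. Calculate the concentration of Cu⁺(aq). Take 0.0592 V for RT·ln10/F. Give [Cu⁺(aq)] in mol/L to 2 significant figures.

Cu⁺/Cu is the cathode (higher E°); E°cell = +0.53 − (−0.13) = +0.66 V with n = 2.
Rearranging E = E° − (0.0592/n)·log Q gives log Q = 2(+0.66 − (+0.748))/0.0592 = −2.973.
The balanced reaction is 2 Cu⁺(aq) + Pb(s) → 2 Cu(s) + Pb²⁺(aq), so Q = [Pb²⁺(aq)] / [Cu⁺(aq)]^2.
Isolating [Cu⁺(aq)] in Q = 10^{−2.973} yields log [Cu⁺(aq)] = 0.381, i.e. 2.4 M.

2.4 M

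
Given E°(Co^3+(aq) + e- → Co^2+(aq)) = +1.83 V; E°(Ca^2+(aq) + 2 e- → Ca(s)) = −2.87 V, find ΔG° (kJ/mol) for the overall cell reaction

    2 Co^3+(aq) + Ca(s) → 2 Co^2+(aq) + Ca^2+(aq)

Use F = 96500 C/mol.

−907 kJ/mol

In the reaction as written Co^3+(aq) is reduced, so the Co³⁺/Co²⁺ couple is the cathode and Ca²⁺/Ca is the anode.
E°cell = +1.83 − (−2.87) = +4.70 V; balancing electrons gives n = 2.
ΔG° = −nFE°cell = −(2)(96500)(+4.70) J/mol = −907 kJ/mol.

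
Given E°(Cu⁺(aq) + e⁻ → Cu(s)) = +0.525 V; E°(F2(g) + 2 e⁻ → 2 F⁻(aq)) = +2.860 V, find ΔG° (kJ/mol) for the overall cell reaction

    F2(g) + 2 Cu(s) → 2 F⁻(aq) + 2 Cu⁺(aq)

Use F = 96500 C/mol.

In the reaction as written F2(g) is reduced, so the F₂/F⁻ couple is the cathode and Cu⁺/Cu is the anode.
E°cell = +2.860 − (+0.525) = +2.335 V; balancing electrons gives n = 2.
ΔG° = −nFE°cell = −(2)(96500)(+2.335) J/mol = −451 kJ/mol.

−451 kJ/mol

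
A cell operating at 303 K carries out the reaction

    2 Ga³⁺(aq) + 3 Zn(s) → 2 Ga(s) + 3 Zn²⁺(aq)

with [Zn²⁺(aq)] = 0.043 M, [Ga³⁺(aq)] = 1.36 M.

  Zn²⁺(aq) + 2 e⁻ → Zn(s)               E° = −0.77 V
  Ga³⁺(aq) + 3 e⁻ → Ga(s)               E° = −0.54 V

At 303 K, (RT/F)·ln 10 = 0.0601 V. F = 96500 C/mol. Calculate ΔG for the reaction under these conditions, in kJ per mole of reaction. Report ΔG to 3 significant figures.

With Ga³⁺/Ga reduced at the cathode, E°cell = −0.54 − (−0.77) = +0.23 V and n = 6.
The reaction quotient is [Zn²⁺(aq)]^3 / [Ga³⁺(aq)]^2 = 4.3×10^−5; by Nernst, E = +0.23 − (0.0601/6)(−4.367) = +0.2737 V.
ΔG = −nFE = −(6)(96500)(+0.2737) J/mol = −158 kJ/mol.

−158 kJ/mol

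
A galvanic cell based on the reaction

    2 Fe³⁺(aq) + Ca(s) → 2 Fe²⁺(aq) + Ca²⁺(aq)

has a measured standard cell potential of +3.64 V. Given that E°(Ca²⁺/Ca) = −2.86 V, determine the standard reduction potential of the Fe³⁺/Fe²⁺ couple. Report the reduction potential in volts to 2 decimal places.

In the reaction as written the Fe³⁺/Fe²⁺ couple is reduced (cathode) and Ca²⁺/Ca is oxidized (anode), so E°cell = E°(Fe³⁺/Fe²⁺) − E°(Ca²⁺/Ca).
E°(Fe³⁺/Fe²⁺) = E°cell + E°(anode) = +3.64 + (−2.86) = +0.78 V.

+0.78 V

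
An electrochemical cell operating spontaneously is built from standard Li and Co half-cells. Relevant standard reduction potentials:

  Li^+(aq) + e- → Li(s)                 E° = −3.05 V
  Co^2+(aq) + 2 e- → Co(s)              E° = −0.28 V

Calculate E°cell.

+2.77 V

The Co²⁺/Co couple has the higher E°, so Co ion is reduced (cathode) and Li is oxidized (anode).
E°cell = E°(cathode) − E°(anode) = −0.28 − (−3.05) = +2.77 V.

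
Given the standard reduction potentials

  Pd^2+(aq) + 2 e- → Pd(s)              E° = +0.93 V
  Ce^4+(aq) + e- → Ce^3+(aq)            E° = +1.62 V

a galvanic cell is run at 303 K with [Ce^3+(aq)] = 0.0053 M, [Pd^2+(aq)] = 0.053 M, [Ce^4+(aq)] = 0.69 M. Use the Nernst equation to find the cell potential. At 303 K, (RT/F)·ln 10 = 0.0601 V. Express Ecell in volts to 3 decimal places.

+0.855 V

The Ce⁴⁺/Ce³⁺ couple has the more positive E°, so it is the cathode; Pd²⁺/Pd is the anode.
E°cell = +1.62 − (+0.93) = +0.69 V, with n = 2 electrons transferred.
Balancing gives 2 Ce^4+(aq) + Pd(s) → 2 Ce^3+(aq) + Pd^2+(aq); hence Q = ([Ce^3+(aq)]^2·[Pd^2+(aq)]) / [Ce^4+(aq)]^2 = 3.13×10^−6 (log Q = −5.505).
E = E° − (0.0601/n)·log Q = +0.69 − (0.0601/2)(−5.505) = +0.855 V.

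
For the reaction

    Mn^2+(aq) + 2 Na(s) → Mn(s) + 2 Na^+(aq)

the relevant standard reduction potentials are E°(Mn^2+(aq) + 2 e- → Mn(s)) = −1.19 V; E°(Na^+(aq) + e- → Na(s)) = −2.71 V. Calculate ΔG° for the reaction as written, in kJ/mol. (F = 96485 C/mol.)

In the reaction as written Mn^2+(aq) is reduced, so the Mn²⁺/Mn couple is the cathode and Na⁺/Na is the anode.
E°cell = −1.19 − (−2.71) = +1.52 V; balancing electrons gives n = 2.
ΔG° = −nFE°cell = −(2)(96485)(+1.52) J/mol = −293 kJ/mol.

−293 kJ/mol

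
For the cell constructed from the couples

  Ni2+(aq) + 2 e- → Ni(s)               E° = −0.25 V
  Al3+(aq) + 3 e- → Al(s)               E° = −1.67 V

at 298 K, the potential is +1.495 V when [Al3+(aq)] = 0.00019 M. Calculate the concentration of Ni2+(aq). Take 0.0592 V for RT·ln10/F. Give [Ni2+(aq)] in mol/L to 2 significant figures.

1.1 M

Ni²⁺/Ni is the cathode (higher E°); E°cell = −0.25 − (−1.67) = +1.42 V with n = 6.
Since E = E° − (0.0592/n)·log Q, log Q = n(E° − E)/0.0592 = −7.601.
For 3 Ni2+(aq) + 2 Al(s) → 3 Ni(s) + 2 Al3+(aq), the reaction quotient is Q = [Al3+(aq)]^2 / [Ni2+(aq)]^3.
Isolating [Ni2+(aq)] in Q = 10^{−7.601} yields log [Ni2+(aq)] = 0.053, i.e. 1.1 M.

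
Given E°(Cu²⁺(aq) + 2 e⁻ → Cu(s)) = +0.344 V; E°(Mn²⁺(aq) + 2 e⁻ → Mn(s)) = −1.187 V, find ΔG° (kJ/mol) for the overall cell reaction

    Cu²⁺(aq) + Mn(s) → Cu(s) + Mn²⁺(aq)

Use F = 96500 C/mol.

In the reaction as written Cu²⁺(aq) is reduced, so the Cu²⁺/Cu couple is the cathode and Mn²⁺/Mn is the anode.
E°cell = +0.344 − (−1.187) = +1.531 V; balancing electrons gives n = 2.
ΔG° = −nFE°cell = −(2)(96500)(+1.531) J/mol = −295 kJ/mol.

−295 kJ/mol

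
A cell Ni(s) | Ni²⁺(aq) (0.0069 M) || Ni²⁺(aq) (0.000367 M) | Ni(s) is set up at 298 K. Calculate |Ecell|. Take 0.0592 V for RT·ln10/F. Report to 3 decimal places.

For a concentration cell E°cell = 0, since both electrodes use the same couple.
The compartment with the higher Ni²⁺(aq) concentration (0.0069 M) acts as the cathode; ions are reduced there and produced at the dilute (0.000367 M) anode.
With n = 2, Ecell = −(0.0592/2)·log([dilute]/[conc]) = −(0.0592/2)·log(0.000367/0.0069) = +0.038 V.

0.038 V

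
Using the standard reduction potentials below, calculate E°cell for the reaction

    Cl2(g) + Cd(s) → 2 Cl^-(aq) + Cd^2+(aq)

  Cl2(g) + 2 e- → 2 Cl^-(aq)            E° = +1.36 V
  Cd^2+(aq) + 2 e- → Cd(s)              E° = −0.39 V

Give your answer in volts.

Cl2(g) gains electrons, so the Cl₂/Cl⁻ couple is the cathode; the Cd²⁺/Cd couple is the anode.
E°cell = E°(cathode) − E°(anode) = +1.36 − (−0.39) = +1.75 V.

+1.75 V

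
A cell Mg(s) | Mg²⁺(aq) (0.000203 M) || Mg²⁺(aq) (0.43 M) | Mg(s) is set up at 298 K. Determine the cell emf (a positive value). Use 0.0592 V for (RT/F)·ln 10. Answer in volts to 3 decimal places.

0.098 V

For a concentration cell E°cell = 0, since both electrodes use the same couple.
The compartment with the higher Mg²⁺(aq) concentration (0.43 M) acts as the cathode; ions are reduced there and produced at the dilute (0.000203 M) anode.
With n = 2, Ecell = −(0.0592/2)·log([dilute]/[conc]) = −(0.0592/2)·log(0.000203/0.43) = +0.098 V.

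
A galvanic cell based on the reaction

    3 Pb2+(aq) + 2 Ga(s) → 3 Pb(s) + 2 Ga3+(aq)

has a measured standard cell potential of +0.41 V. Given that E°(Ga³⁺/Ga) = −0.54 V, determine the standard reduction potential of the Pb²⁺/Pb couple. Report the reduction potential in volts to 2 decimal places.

−0.13 V

In the reaction as written the Pb²⁺/Pb couple is reduced (cathode) and Ga³⁺/Ga is oxidized (anode), so E°cell = E°(Pb²⁺/Pb) − E°(Ga³⁺/Ga).
E°(Pb²⁺/Pb) = E°cell + E°(anode) = +0.41 + (−0.54) = −0.13 V.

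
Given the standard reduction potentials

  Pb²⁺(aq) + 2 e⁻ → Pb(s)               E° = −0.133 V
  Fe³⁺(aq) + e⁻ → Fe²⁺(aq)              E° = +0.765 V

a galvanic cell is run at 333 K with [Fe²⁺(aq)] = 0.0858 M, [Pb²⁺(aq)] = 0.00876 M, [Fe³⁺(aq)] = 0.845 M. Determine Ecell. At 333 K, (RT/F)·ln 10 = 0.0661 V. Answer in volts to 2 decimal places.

Since E°(Fe³⁺/Fe²⁺) > E°(Pb²⁺/Pb), Fe³⁺/Fe²⁺ serves as the cathode.
E°cell = +0.765 − (−0.133) = +0.898 V, with n = 2 electrons transferred.
The balanced reaction is 2 Fe³⁺(aq) + Pb(s) → 2 Fe²⁺(aq) + Pb²⁺(aq), so Q = ([Fe²⁺(aq)]^2·[Pb²⁺(aq)]) / [Fe³⁺(aq)]^2 = 9.03×10^−5 and log Q = −4.044.
E = E° − (0.0661/n)·log Q = +0.898 − (0.0661/2)(−4.044) = +1.03 V.

+1.03 V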